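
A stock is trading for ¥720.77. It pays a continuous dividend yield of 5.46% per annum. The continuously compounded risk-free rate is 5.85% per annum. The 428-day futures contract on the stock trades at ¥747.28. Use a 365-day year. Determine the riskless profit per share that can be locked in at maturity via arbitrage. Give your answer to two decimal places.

Fair futures: F* = S·e^(carry·T), with carry = (r − q) = 0.0585 − 0.0546 = 0.0039
F* = 720.77 · e^(0.0039 × 428/365) = 720.77 · e^0.004573 = 720.77 × 1.004583 = ¥724.0733
Market ¥747.28 > fair ¥724.0733: forward overpriced → cash-and-carry (buy spot, short the forward).
At maturity, profit = |F_mkt − F*| = |747.28 − 724.0733| = ¥23.21 per share

¥23.21 per share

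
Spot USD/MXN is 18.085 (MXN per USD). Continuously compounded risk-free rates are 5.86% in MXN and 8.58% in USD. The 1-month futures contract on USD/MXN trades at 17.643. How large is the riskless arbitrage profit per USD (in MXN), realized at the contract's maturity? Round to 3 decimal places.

0.401 per USD (in MXN)

Fair futures: F* = S·e^(carry·T), with carry = (r_MXN − r_USD) = 0.0586 − 0.0858 = -0.0272
F* = 18.085 · e^(-0.0272 × 1/12) = 18.085 · e^-0.002267 = 18.085 × 0.997736 = 18.0441
Market 17.643 < fair 18.0441: forward underpriced → reverse cash-and-carry (short spot, go long the forward).
At maturity, profit = |F_mkt − F*| = |17.643 − 18.0441| = 0.401 per USD (in MXN)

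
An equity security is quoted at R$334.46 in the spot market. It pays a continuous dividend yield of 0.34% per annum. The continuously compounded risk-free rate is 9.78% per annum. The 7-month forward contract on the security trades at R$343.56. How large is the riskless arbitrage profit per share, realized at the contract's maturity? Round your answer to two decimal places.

R$9.83 per share

Fair forward: F* = S·e^(carry·T), with carry = (r − q) = 0.0978 − 0.0034 = 0.0944
F* = 334.46 · e^(0.0944 × 7/12) = 334.46 · e^0.055067 = 334.46 × 1.056611 = R$353.3941
Market R$343.56 < fair R$353.3941: forward underpriced → reverse cash-and-carry (short spot, go long the forward).
At maturity, profit = |F_mkt − F*| = |343.56 − 353.3941| = R$9.83 per share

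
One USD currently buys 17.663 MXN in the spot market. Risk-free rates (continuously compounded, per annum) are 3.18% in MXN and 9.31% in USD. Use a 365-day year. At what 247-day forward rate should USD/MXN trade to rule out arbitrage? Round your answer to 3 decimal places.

F = S·e^((r_MXN − r_USD)T) = 17.663 · e^((0.0318 − 0.0931) × 247/365)
= 17.663 · e^-0.041482 = 17.663 × 0.959367
F = 16.945 MXN per USD

16.945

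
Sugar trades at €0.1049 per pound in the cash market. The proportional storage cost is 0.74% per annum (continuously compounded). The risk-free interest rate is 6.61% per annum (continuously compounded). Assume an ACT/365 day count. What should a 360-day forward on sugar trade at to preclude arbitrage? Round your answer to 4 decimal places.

Net carry = r + u − y = 0.0661 + 0.0074 − 0.0000 = 0.0735
F = S·e^((r+u−y)T) = 0.1049 · e^(0.0735 × 360/365) = 0.1049 · e^0.072493
= 0.1049 × 1.075185 = €0.1128 per pound

€0.1128 per pound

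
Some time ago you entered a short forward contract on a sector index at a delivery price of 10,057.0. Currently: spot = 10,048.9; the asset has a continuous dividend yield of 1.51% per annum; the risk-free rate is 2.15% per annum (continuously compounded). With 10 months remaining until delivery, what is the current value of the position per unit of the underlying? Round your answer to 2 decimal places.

-44.83

Current fair forward for the remaining 10 months: F = S·e^((r − q)·T), (r − q) = 0.0215 − 0.0151 = 0.0064
F = 10048.9 · e^(0.0064 × 10/12) = 10048.9 × 1.00534758 = 10102.6373
Value of long forward = (F − K)·e^(−rT) = (10102.6373 − 10057.0) · e^(−0.0215·10/12)
= 45.6373 × 0.98224288 = 44.83
Short position value = −(long value) = -44.83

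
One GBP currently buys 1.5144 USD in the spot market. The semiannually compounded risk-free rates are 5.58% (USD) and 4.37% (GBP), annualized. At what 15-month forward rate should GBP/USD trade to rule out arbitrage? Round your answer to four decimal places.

By covered interest parity, F = S · (1+r_USD/2)^(2T) / (1+r_GBP/2)^(2T)
= 1.5144 × 1.071216 / 1.055523 = 1.5144 × 1.014868
F = 1.5369 USD per GBP

1.5369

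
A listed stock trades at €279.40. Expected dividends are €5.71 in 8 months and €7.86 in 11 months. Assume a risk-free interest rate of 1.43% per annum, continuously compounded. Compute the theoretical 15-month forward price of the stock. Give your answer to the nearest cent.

€270.78

PV(dividends) I = 5.71·e^(−0.0143·8/12) + 7.86·e^(−0.0143·11/12)
I = 5.6558 + 7.7576 = 13.4134
F = (S − I)·e^(rT) = (279.40 − 13.4134) · e^(0.0143·15/12)
= 265.9866 · e^0.017875 = 265.9866 × 1.018036 = €270.78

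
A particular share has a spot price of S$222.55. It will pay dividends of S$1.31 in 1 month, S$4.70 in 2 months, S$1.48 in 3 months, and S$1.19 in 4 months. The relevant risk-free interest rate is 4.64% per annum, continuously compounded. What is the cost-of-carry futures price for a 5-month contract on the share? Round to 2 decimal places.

S$218.12

PV(dividends) I = 1.31·e^(−0.0464·1/12) + 4.70·e^(−0.0464·2/12) + 1.48·e^(−0.0464·3/12) + 1.19·e^(−0.0464·4/12)
I = 1.3049 + 4.6638 + 1.4629 + 1.1717 = 8.6033
F = (S − I)·e^(rT) = (222.55 − 8.6033) · e^(0.0464·5/12)
= 213.9467 · e^0.019333 = 213.9467 × 1.019521 = S$218.12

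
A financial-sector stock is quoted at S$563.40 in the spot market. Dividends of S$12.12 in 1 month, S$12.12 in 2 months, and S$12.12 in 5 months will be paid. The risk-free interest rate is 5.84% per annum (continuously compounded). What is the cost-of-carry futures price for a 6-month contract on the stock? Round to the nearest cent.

S$543.14

PV(dividends) I = 12.12·e^(−0.0584·1/12) + 12.12·e^(−0.0584·2/12) + 12.12·e^(−0.0584·5/12)
I = 12.0612 + 12.0026 + 11.8286 = 35.8924
F = (S − I)·e^(rT) = (563.40 − 35.8924) · e^(0.0584·6/12)
= 527.5076 · e^0.029200 = 527.5076 × 1.029630 = S$543.14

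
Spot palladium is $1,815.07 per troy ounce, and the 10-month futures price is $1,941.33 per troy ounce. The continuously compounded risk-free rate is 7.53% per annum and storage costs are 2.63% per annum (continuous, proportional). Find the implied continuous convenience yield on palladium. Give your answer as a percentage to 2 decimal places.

F = S·e^((r+u−y)T) ⇒ (r+u−y) = ln(F/S)/T
ln(1941.33/1815.07) = 0.067249; /T ⇒ 0.080699
y = r + u − ln(F/S)/T = 0.0753 + 0.0263 − 0.080699 = 0.020901
y = 2.09%

2.09%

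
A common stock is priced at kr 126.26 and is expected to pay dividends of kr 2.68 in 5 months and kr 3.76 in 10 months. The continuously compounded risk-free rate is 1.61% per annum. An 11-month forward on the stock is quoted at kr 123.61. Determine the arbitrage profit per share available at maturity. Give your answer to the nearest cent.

kr 1.94 per share

PV(dividends) I = 2.68·e^(−0.0161·5/12) + 3.76·e^(−0.0161·10/12) = 6.3720
Fair forward F* = (S − I)·e^(rT) = (126.26 − 6.3720)·e^0.014758 = 119.8880 × 1.014867 = 121.6704
Market kr 123.61 > fair 121.6704: forward overpriced → cash-and-carry (borrow at r, buy the stock and collect the dividends, short the forward).
Profit at T = |F_mkt − F*| = |123.61 − 121.6704| = kr 1.94 per share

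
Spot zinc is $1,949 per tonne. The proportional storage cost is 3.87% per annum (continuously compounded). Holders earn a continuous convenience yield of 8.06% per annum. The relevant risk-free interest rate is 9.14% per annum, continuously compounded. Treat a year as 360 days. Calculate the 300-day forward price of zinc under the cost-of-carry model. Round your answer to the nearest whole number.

$2,031 per tonne

Net carry = r + u − y = 0.0914 + 0.0387 − 0.0806 = 0.0495
F = S·e^((r+u−y)T) = 1949 · e^(0.0495 × 300/360) = 1949 · e^0.041250
= 1949 × 1.042113 = $2,031 per tonne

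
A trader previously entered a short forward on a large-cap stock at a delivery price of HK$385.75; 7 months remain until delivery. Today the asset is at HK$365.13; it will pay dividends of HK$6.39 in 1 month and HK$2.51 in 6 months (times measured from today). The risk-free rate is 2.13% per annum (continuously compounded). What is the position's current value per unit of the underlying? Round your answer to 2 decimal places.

HK$24.72

PV(remaining dividends) I = 6.39·e^(−0.0213·1/12) + 2.51·e^(−0.0213·6/12) = 8.8621
Current forward F = (S − I)·e^(rT) = (365.13 − 8.8621)·e^(0.0213·7/12) = 356.2679 × 1.012503 = 360.7223
Value (long) = (F − K)·e^(−rT) = (360.7223 − 385.75) × 0.987652 = -24.7187
Short position value = −(long value) = HK$24.72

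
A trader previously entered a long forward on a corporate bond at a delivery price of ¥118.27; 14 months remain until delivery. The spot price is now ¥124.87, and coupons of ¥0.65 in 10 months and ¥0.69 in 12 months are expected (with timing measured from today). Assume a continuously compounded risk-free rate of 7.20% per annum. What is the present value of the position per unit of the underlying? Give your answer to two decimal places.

¥14.87

PV(remaining coupons) I = 0.65·e^(−0.0720·10/12) + 0.69·e^(−0.0720·12/12) = 1.2542
Current forward F = (S − I)·e^(rT) = (124.87 − 1.2542)·e^(0.0720·14/12) = 123.6158 × 1.087629 = 134.4481
Value (long) = (F − K)·e^(−rT) = (134.4481 − 118.27) × 0.919431 = 14.8746
Value = ¥14.87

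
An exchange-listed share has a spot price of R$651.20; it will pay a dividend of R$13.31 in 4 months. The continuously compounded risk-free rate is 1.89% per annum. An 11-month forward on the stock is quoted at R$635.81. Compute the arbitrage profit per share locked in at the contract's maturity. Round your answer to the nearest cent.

PV(dividends) I = 13.31·e^(−0.0189·4/12) = 13.2264
Fair forward F* = (S − I)·e^(rT) = (651.20 − 13.2264)·e^0.017325 = 637.9736 × 1.017476 = 649.1228
Market R$635.81 < fair 649.1228: forward underpriced → reverse cash-and-carry (short the stock, invest proceeds at r, pay the dividends, go long the forward).
Profit at T = |F_mkt − F*| = |635.81 − 649.1228| = R$13.31 per share

R$13.31 per share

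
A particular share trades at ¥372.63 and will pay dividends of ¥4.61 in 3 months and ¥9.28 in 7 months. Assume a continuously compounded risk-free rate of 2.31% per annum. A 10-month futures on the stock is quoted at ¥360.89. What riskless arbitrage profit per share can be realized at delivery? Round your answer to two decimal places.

PV(dividends) I = 4.61·e^(−0.0231·3/12) + 9.28·e^(−0.0231·7/12) = 13.7392
Fair futures F* = (S − I)·e^(rT) = (372.63 − 13.7392)·e^0.019250 = 358.8908 × 1.019436 = 365.8662
Market ¥360.89 < fair 365.8662: forward underpriced → reverse cash-and-carry (short the stock, invest proceeds at r, pay the dividends, go long the forward).
Profit at T = |F_mkt − F*| = |360.89 − 365.8662| = ¥4.98 per share

¥4.98 per share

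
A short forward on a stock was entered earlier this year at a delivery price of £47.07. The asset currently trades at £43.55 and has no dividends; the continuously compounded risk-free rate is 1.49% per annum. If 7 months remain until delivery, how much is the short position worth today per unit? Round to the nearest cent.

£3.11

Current fair forward for the remaining 7 months: F = S·e^(r·T), r = 0.0149
F = 43.55 · e^(0.0149 × 7/12) = 43.55 × 1.008730 = 43.9302
Value of long forward = (F − K)·e^(−rT) = (43.9302 − 47.07) · e^(−0.0149·7/12)
= -3.1398 × 0.991346 = -3.11
Short position value = −(long value) = £3.11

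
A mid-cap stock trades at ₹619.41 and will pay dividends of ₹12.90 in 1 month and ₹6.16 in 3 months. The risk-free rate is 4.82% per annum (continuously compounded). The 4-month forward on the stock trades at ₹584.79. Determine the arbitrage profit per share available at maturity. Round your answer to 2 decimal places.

PV(dividends) I = 12.90·e^(−0.0482·1/12) + 6.16·e^(−0.0482·3/12) = 18.9345
Fair forward F* = (S − I)·e^(rT) = (619.41 − 18.9345)·e^0.016067 = 600.4755 × 1.016197 = 610.2014
Market ₹584.79 < fair 610.2014: forward underpriced → reverse cash-and-carry (short the stock, invest proceeds at r, pay the dividends, go long the forward).
Profit at T = |F_mkt − F*| = |584.79 − 610.2014| = ₹25.41 per share

₹25.41 per share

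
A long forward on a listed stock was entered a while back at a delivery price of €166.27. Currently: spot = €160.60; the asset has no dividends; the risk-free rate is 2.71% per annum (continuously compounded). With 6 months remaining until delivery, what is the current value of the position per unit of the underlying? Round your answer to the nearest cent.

Current fair forward for the remaining 6 months: F = S·e^(r·T), r = 0.0271
F = 160.60 · e^(0.0271 × 6/12) = 160.60 × 1.013642 = 162.7909
Value of long forward = (F − K)·e^(−rT) = (162.7909 − 166.27) · e^(−0.0271·6/12)
= -3.4791 × 0.986541 = -3.43

-€3.43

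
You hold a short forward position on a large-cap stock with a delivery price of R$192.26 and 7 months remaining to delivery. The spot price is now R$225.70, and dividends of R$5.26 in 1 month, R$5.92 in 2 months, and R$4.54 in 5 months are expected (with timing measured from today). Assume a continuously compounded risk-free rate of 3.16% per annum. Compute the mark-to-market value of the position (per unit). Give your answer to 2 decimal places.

-R$21.34

PV(remaining dividends) I = 5.26·e^(−0.0316·1/12) + 5.92·e^(−0.0316·2/12) + 4.54·e^(−0.0316·5/12) = 15.6157
Current forward F = (S − I)·e^(rT) = (225.70 − 15.6157)·e^(0.0316·7/12) = 210.0843 × 1.018604 = 213.9927
Value (long) = (F − K)·e^(−rT) = (213.9927 − 192.26) × 0.981736 = 21.3358
Short position value = −(long value) = -R$21.34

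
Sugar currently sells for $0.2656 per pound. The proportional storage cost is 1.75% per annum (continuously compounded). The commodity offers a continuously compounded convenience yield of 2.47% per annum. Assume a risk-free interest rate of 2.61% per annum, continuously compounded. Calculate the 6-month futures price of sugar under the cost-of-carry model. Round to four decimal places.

Net carry = r + u − y = 0.0261 + 0.0175 − 0.0247 = 0.0189
F = S·e^((r+u−y)T) = 0.2656 · e^(0.0189 × 6/12) = 0.2656 · e^0.009450
= 0.2656 × 1.009495 = $0.2681 per pound

$0.2681 per pound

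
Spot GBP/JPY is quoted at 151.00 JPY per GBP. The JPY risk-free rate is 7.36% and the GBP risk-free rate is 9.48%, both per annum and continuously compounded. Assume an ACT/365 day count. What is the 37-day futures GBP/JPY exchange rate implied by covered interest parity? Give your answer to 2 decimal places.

150.68

F = S·e^((r_JPY − r_GBP)T) = 151.00 · e^((0.0736 − 0.0948) × 37/365)
= 151.00 · e^-0.002149 = 151.00 × 0.997853
F = 150.68 JPY per GBP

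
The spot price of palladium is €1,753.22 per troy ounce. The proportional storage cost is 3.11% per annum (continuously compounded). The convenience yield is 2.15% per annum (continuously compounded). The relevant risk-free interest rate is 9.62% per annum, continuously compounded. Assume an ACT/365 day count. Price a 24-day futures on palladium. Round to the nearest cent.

€1,765.46 per troy ounce

Net carry = r + u − y = 0.0962 + 0.0311 − 0.0215 = 0.1058
F = S·e^((r+u−y)T) = 1753.22 · e^(0.1058 × 24/365) = 1753.22 · e^0.00695671
= 1753.22 × 1.00698096 = €1,765.46 per troy ounce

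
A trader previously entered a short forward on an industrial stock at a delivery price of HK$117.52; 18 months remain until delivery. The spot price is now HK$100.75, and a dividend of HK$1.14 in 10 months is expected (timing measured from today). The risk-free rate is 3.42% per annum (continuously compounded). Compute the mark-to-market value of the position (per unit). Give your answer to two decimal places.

PV(remaining dividends) I = 1.14·e^(−0.0342·10/12) = 1.1080
Current forward F = (S − I)·e^(rT) = (100.75 − 1.1080)·e^(0.0342·18/12) = 99.6420 × 1.052639 = 104.8871
Value (long) = (F − K)·e^(−rT) = (104.8871 − 117.52) × 0.949994 = -12.0012
Short position value = −(long value) = HK$12.00

HK$12.00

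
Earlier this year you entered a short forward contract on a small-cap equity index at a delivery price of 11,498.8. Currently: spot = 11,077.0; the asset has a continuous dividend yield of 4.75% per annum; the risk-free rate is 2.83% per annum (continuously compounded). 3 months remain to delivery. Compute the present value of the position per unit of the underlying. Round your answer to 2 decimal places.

471.49

Current fair forward for the remaining 3 months: F = S·e^((r − q)·T), (r − q) = 0.0283 − 0.0475 = -0.0192
F = 11077.0 · e^(-0.0192 × 3/12) = 11077.0 × 0.99521150 = 11023.9578
Value of long forward = (F − K)·e^(−rT) = (11023.9578 − 11498.8) · e^(−0.0283·3/12)
= -474.8422 × 0.99294997 = -471.49
Short position value = −(long value) = 471.49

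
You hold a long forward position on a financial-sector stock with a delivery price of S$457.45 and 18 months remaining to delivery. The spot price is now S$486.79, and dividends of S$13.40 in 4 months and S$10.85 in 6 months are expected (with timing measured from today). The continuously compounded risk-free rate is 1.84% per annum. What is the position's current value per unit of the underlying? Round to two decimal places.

S$17.72

PV(remaining dividends) I = 13.40·e^(−0.0184·4/12) + 10.85·e^(−0.0184·6/12) = 24.0687
Current forward F = (S − I)·e^(rT) = (486.79 − 24.0687)·e^(0.0184·18/12) = 462.7213 × 1.027984 = 475.6701
Value (long) = (F − K)·e^(−rT) = (475.6701 − 457.45) × 0.972777 = 17.7241
Value = S$17.72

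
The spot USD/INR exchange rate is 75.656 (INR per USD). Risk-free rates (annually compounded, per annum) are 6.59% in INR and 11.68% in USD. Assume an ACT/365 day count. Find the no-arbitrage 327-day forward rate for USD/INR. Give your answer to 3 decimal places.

By covered interest parity, F = S · (1+r_INR)^T / (1+r_USD)^T
= 75.656 × 1.058841 / 1.104030 = 75.656 × 0.959069
F = 72.559 INR per USD

72.559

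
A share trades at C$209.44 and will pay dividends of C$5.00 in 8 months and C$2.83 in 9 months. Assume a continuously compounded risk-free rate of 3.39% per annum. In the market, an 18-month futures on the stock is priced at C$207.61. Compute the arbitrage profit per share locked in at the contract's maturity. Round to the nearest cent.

C$4.71 per share

PV(dividends) I = 5.00·e^(−0.0339·8/12) + 2.83·e^(−0.0339·9/12) = 7.6472
Fair futures F* = (S − I)·e^(rT) = (209.44 − 7.6472)·e^0.050850 = 201.7928 × 1.052165 = 212.3193
Market C$207.61 < fair 212.3193: forward underpriced → reverse cash-and-carry (short the stock, invest proceeds at r, pay the dividends, go long the forward).
Profit at T = |F_mkt − F*| = |207.61 − 212.3193| = C$4.71 per share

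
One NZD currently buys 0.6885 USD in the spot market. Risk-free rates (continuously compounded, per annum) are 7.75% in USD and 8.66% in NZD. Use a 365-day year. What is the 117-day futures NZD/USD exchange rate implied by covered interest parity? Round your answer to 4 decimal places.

0.6865

F = S·e^((r_USD − r_NZD)T) = 0.6885 · e^((0.0775 − 0.0866) × 117/365)
= 0.6885 · e^-0.002917 = 0.6885 × 0.997087
F = 0.6865 USD per NZD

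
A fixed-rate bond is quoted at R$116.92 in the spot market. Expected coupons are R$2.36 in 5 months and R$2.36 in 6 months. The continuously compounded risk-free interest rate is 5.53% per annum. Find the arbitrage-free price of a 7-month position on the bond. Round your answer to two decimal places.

R$116.00

PV(coupons) I = 2.36·e^(−0.0553·5/12) + 2.36·e^(−0.0553·6/12)
I = 2.3062 + 2.2956 = 4.6018
F = (S − I)·e^(rT) = (116.92 − 4.6018) · e^(0.0553·7/12)
= 112.3182 · e^0.032258 = 112.3182 × 1.032784 = R$116.00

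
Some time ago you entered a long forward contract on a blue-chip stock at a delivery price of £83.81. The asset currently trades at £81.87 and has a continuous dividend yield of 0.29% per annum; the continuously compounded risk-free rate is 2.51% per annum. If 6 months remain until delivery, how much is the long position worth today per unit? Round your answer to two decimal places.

Current fair forward for the remaining 6 months: F = S·e^((r − q)·T), (r − q) = 0.0251 − 0.0029 = 0.0222
F = 81.87 · e^(0.0222 × 6/12) = 81.87 × 1.011162 = 82.7838
Value of long forward = (F − K)·e^(−rT) = (82.7838 − 83.81) · e^(−0.0251·6/12)
= -1.0262 × 0.987528 = -1.01

-£1.01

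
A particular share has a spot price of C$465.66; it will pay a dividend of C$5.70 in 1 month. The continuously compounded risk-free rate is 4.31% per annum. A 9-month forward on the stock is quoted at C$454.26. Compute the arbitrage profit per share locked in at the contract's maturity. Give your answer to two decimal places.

PV(dividends) I = 5.70·e^(−0.0431·1/12) = 5.6796
Fair forward F* = (S − I)·e^(rT) = (465.66 − 5.6796)·e^0.032325 = 459.9804 × 1.032853 = 475.0921
Market C$454.26 < fair 475.0921: forward underpriced → reverse cash-and-carry (short the stock, invest proceeds at r, pay the dividends, go long the forward).
Profit at T = |F_mkt − F*| = |454.26 − 475.0921| = C$20.83 per share

C$20.83 per share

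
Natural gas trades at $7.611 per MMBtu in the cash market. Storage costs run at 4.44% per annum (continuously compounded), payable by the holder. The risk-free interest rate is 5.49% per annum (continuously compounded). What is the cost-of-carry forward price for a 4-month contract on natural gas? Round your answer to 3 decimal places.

Net carry = r + u − y = 0.0549 + 0.0444 − 0.0000 = 0.0993
F = S·e^((r+u−y)T) = 7.611 · e^(0.0993 × 4/12) = 7.611 · e^0.033100
= 7.611 × 1.033654 = $7.867 per MMBtu

$7.867 per MMBtu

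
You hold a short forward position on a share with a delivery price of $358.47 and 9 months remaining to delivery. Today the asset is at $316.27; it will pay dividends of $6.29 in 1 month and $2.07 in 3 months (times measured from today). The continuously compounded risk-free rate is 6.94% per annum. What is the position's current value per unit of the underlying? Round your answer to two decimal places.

$32.31

PV(remaining dividends) I = 6.29·e^(−0.0694·1/12) + 2.07·e^(−0.0694·3/12) = 8.2881
Current forward F = (S − I)·e^(rT) = (316.27 − 8.2881)·e^(0.0694·9/12) = 307.9819 × 1.053428 = 324.4368
Value (long) = (F − K)·e^(−rT) = (324.4368 − 358.47) × 0.949281 = -32.3071
Short position value = −(long value) = $32.31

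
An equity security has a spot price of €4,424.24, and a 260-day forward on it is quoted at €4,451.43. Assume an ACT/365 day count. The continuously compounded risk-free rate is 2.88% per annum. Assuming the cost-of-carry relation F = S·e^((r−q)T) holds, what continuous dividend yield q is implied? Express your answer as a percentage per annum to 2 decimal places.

From F = S·e^((r−q)T): (r − q) = ln(F/S)/T
ln(4451.43/4424.24) = ln(1.006146) = 0.006127
(r − q) = 0.006127 / (260/365) = 0.008601
q = r − ln(F/S)/T = 0.0288 − 0.008601 = 0.020199
q = 2.02%

2.02%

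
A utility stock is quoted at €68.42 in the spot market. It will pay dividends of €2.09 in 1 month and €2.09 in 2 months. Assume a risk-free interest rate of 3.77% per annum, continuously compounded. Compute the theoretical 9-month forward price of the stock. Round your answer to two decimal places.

€66.10

PV(dividends) I = 2.09·e^(−0.0377·1/12) + 2.09·e^(−0.0377·2/12)
I = 2.0834 + 2.0769 = 4.1603
F = (S − I)·e^(rT) = (68.42 − 4.1603) · e^(0.0377·9/12)
= 64.2597 · e^0.028275 = 64.2597 × 1.028679 = €66.10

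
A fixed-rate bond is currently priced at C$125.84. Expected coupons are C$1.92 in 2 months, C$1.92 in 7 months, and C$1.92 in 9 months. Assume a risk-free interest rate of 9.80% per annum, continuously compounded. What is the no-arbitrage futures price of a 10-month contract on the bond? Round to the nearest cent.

C$130.60

PV(coupons) I = 1.92·e^(−0.0980·2/12) + 1.92·e^(−0.0980·7/12) + 1.92·e^(−0.0980·9/12)
I = 1.8889 + 1.8133 + 1.7839 = 5.4861
F = (S − I)·e^(rT) = (125.84 − 5.4861) · e^(0.0980·10/12)
= 120.3539 · e^0.081667 = 120.3539 × 1.085094 = C$130.60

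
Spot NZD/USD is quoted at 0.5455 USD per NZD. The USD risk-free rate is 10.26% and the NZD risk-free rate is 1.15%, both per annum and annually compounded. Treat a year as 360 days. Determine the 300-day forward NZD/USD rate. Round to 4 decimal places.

0.5861

By covered interest parity, F = S · (1+r_USD)^T / (1+r_NZD)^T
= 0.5455 × 1.084797 / 1.009574 = 0.5455 × 1.074510
F = 0.5861 USD per NZD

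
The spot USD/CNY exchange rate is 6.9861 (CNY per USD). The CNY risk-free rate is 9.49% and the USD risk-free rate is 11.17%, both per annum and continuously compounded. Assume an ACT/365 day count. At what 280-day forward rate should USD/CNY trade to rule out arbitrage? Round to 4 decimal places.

F = S·e^((r_CNY − r_USD)T) = 6.9861 · e^((0.0949 − 0.1117) × 280/365)
= 6.9861 · e^-0.012888 = 6.9861 × 0.987195
F = 6.8966 CNY per USD

6.8966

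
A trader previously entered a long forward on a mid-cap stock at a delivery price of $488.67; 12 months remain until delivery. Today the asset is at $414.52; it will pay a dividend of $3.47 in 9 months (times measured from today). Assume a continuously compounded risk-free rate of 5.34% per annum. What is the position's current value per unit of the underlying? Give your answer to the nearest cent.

PV(remaining dividends) I = 3.47·e^(−0.0534·9/12) = 3.3338
Current forward F = (S − I)·e^(rT) = (414.52 − 3.3338)·e^(0.0534·12/12) = 411.1862 × 1.054852 = 433.7406
Value (long) = (F − K)·e^(−rT) = (433.7406 − 488.67) × 0.948001 = -52.0731
Value = -$52.07

-$52.07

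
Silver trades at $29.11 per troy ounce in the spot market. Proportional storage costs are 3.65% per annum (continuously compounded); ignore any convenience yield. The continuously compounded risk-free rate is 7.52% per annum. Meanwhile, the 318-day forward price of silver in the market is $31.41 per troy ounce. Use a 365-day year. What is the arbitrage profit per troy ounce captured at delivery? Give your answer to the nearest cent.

$0.68 per troy ounce

Fair forward: F* = S·e^(carry·T), with carry = (r + u) = 0.0752 + 0.0365 = 0.1117
F* = 29.11 · e^(0.1117 × 318/365) = 29.11 · e^0.097317 = 29.11 × 1.102210 = $32.0853
Market $31.41 < fair $32.0853: forward underpriced → reverse cash-and-carry (short spot, go long the forward).
At maturity, profit = |F_mkt − F*| = |31.41 − 32.0853| = $0.68 per troy ounce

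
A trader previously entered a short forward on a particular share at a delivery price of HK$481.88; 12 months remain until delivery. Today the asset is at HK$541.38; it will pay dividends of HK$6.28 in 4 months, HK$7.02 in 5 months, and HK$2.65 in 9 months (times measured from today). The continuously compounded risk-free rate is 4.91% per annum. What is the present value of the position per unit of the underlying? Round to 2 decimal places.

PV(remaining dividends) I = 6.28·e^(−0.0491·4/12) + 7.02·e^(−0.0491·5/12) + 2.65·e^(−0.0491·9/12) = 15.6101
Current forward F = (S − I)·e^(rT) = (541.38 − 15.6101)·e^(0.0491·12/12) = 525.7699 × 1.050325 = 552.2293
Value (long) = (F − K)·e^(−rT) = (552.2293 − 481.88) × 0.952086 = 66.9786
Short position value = −(long value) = -HK$66.98

-HK$66.98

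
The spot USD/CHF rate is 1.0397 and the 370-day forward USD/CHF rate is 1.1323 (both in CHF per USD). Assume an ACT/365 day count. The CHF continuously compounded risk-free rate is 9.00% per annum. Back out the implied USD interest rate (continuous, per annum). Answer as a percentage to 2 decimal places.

0.58%

F = S·e^((r_CHF − r_USD)T) ⇒ r_USD = r_CHF − ln(F/S)/T
ln(1.1323/1.0397) = 0.085319; /(370/365) = 0.084166
r_USD = 0.0900 − 0.084166 = 0.005834
r_USD = 0.58%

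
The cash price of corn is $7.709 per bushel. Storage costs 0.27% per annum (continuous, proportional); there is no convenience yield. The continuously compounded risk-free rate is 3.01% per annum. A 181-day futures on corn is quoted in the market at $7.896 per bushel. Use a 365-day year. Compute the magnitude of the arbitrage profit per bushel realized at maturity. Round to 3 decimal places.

$0.061 per bushel

Fair futures: F* = S·e^(carry·T), with carry = (r + u) = 0.0301 + 0.0027 = 0.0328
F* = 7.709 · e^(0.0328 × 181/365) = 7.709 · e^0.016265 = 7.709 × 1.016398 = $7.8354
Market $7.896 > fair $7.8354: forward overpriced → cash-and-carry (buy spot, short the forward).
At maturity, profit = |F_mkt − F*| = |7.896 − 7.8354| = $0.061 per bushel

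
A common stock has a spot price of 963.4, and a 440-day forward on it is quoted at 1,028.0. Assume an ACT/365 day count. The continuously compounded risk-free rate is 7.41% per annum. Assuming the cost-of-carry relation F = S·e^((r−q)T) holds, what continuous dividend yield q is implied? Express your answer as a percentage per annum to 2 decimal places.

From F = S·e^((r−q)T): (r − q) = ln(F/S)/T
ln(1028.0/963.4) = ln(1.067054) = 0.064902
(r − q) = 0.064902 / (440/365) = 0.053839
q = r − ln(F/S)/T = 0.0741 − 0.053839 = 0.020261
q = 2.03%

2.03%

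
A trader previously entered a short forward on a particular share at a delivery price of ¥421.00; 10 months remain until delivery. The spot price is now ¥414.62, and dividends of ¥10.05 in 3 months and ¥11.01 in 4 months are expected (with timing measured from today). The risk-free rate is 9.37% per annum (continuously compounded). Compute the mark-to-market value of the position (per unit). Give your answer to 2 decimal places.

-¥4.75

PV(remaining dividends) I = 10.05·e^(−0.0937·3/12) + 11.01·e^(−0.0937·4/12) = 20.4888
Current forward F = (S − I)·e^(rT) = (414.62 − 20.4888)·e^(0.0937·10/12) = 394.1312 × 1.081213 = 426.1398
Value (long) = (F − K)·e^(−rT) = (426.1398 − 421.00) × 0.924887 = 4.7537
Short position value = −(long value) = -¥4.75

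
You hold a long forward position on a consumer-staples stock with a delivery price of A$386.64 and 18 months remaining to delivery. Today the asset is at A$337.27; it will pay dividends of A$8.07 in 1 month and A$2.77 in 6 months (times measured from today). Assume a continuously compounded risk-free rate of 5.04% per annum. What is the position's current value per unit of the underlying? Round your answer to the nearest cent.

PV(remaining dividends) I = 8.07·e^(−0.0504·1/12) + 2.77·e^(−0.0504·6/12) = 10.7372
Current forward F = (S − I)·e^(rT) = (337.27 − 10.7372)·e^(0.0504·18/12) = 326.5328 × 1.078531 = 352.1757
Value (long) = (F − K)·e^(−rT) = (352.1757 − 386.64) × 0.927187 = -31.9549
Value = -A$31.95

-A$31.95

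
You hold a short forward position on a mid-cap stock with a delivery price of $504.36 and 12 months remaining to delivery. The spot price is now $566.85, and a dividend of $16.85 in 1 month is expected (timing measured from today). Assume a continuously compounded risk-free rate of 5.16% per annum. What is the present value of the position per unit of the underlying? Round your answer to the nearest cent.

PV(remaining dividends) I = 16.85·e^(−0.0516·1/12) = 16.7777
Current forward F = (S − I)·e^(rT) = (566.85 − 16.7777)·e^(0.0516·12/12) = 550.0723 × 1.052954 = 579.2008
Value (long) = (F − K)·e^(−rT) = (579.2008 − 504.36) × 0.949709 = 71.0770
Short position value = −(long value) = -$71.08

-$71.08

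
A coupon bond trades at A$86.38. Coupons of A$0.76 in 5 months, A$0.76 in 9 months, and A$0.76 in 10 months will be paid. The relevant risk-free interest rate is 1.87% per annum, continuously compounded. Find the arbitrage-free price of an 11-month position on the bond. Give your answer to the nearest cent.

A$85.58

PV(coupons) I = 0.76·e^(−0.0187·5/12) + 0.76·e^(−0.0187·9/12) + 0.76·e^(−0.0187·10/12)
I = 0.7541 + 0.7494 + 0.7482 = 2.2517
F = (S − I)·e^(rT) = (86.38 − 2.2517) · e^(0.0187·11/12)
= 84.1283 · e^0.017142 = 84.1283 × 1.017290 = A$85.58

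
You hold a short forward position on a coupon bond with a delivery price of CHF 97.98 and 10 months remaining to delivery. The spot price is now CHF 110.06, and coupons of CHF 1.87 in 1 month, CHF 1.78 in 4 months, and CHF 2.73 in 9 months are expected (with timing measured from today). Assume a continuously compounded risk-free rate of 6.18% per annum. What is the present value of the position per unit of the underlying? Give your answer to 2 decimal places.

PV(remaining coupons) I = 1.87·e^(−0.0618·1/12) + 1.78·e^(−0.0618·4/12) + 2.73·e^(−0.0618·9/12) = 6.2105
Current forward F = (S − I)·e^(rT) = (110.06 − 6.2105)·e^(0.0618·10/12) = 103.8495 × 1.052849 = 109.3378
Value (long) = (F − K)·e^(−rT) = (109.3378 − 97.98) × 0.949804 = 10.7877
Short position value = −(long value) = -CHF 10.79

-CHF 10.79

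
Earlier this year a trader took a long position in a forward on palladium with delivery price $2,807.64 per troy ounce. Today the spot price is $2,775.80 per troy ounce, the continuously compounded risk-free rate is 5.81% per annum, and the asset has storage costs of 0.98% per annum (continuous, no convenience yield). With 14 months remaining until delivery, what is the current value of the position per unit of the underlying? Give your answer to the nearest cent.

$184.08 per troy ounce

Current fair forward for the remaining 14 months: F = S·e^((r + u)·T), (r + u) = 0.0581 + 0.0098 = 0.0679
F = 2775.80 · e^(0.0679 × 14/12) = 2775.80 × 1.08243883 = 3004.6337
Value of long forward = (F − K)·e^(−rT) = (3004.6337 − 2807.64) · e^(−0.0581·14/12)
= 196.9937 × 0.93446292 = 184.08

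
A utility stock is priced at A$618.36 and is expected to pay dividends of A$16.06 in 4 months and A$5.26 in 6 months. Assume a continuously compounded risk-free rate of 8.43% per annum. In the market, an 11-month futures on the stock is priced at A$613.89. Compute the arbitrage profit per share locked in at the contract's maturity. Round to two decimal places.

A$31.83 per share

PV(dividends) I = 16.06·e^(−0.0843·4/12) + 5.26·e^(−0.0843·6/12) = 20.6579
Fair futures F* = (S − I)·e^(rT) = (618.36 − 20.6579)·e^0.077275 = 597.7021 × 1.080339 = 645.7209
Market A$613.89 < fair 645.7209: forward underpriced → reverse cash-and-carry (short the stock, invest proceeds at r, pay the dividends, go long the forward).
Profit at T = |F_mkt − F*| = |613.89 − 645.7209| = A$31.83 per share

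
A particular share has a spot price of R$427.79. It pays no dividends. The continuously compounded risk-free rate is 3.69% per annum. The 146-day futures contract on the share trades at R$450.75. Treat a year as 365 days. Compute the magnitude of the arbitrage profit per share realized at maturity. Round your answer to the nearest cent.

Fair futures: F* = S·e^(carry·T), with carry = r = 0.0369
F* = 427.79 · e^(0.0369 × 146/365) = 427.79 · e^0.014760 = 427.79 × 1.014869 = R$434.1508
Market R$450.75 > fair R$434.1508: forward overpriced → cash-and-carry (buy spot, short the forward).
At maturity, profit = |F_mkt − F*| = |450.75 − 434.1508| = R$16.60 per share

R$16.60 per share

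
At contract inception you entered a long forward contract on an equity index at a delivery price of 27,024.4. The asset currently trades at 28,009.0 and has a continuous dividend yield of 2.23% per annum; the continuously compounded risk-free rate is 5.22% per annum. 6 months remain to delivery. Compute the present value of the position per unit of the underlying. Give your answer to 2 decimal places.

1370.25

Current fair forward for the remaining 6 months: F = S·e^((r − q)·T), (r − q) = 0.0522 − 0.0223 = 0.0299
F = 28009.0 · e^(0.0299 × 6/12) = 28009.0 × 1.01506231 = 28430.8802
Value of long forward = (F − K)·e^(−rT) = (28430.8802 − 27024.4) · e^(−0.0522·6/12)
= 1406.4802 × 0.97423766 = 1370.25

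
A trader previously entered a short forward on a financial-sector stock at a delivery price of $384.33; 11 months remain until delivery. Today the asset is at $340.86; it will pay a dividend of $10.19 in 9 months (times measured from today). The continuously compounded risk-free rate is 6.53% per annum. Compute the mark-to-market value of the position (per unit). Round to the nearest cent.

PV(remaining dividends) I = 10.19·e^(−0.0653·9/12) = 9.7030
Current forward F = (S − I)·e^(rT) = (340.86 − 9.7030)·e^(0.0653·11/12) = 331.1570 × 1.061686 = 351.5848
Value (long) = (F − K)·e^(−rT) = (351.5848 − 384.33) × 0.941898 = -30.8426
Short position value = −(long value) = $30.84

$30.84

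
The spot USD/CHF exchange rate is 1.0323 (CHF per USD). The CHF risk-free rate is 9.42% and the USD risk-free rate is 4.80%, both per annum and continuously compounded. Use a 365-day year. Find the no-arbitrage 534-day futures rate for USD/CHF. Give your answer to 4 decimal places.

F = S·e^((r_CHF − r_USD)T) = 1.0323 · e^((0.0942 − 0.0480) × 534/365)
= 1.0323 · e^0.067591 = 1.0323 × 1.069928
F = 1.1045 CHF per USD

1.1045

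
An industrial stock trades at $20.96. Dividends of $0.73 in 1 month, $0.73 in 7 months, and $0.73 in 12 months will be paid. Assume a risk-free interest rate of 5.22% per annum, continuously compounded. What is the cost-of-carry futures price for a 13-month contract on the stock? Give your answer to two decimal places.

$19.93

PV(dividends) I = 0.73·e^(−0.0522·1/12) + 0.73·e^(−0.0522·7/12) + 0.73·e^(−0.0522·12/12)
I = 0.7268 + 0.7081 + 0.6929 = 2.1278
F = (S − I)·e^(rT) = (20.96 − 2.1278) · e^(0.0522·13/12)
= 18.8322 · e^0.056550 = 18.8322 × 1.058180 = $19.93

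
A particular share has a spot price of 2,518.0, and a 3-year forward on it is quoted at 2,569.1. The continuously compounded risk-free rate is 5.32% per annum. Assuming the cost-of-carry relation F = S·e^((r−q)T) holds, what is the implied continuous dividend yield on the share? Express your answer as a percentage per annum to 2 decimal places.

From F = S·e^((r−q)T): (r − q) = ln(F/S)/T
ln(2569.1/2518.0) = ln(1.020294) = 0.020091
(r − q) = 0.020091 / (3) = 0.006697
q = r − ln(F/S)/T = 0.0532 − 0.006697 = 0.046503
q = 4.65%

4.65%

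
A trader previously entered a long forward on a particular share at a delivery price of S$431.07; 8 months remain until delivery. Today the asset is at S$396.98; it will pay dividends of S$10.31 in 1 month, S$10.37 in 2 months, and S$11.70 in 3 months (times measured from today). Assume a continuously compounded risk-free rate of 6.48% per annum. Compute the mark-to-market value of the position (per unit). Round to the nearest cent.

PV(remaining dividends) I = 10.31·e^(−0.0648·1/12) + 10.37·e^(−0.0648·2/12) + 11.70·e^(−0.0648·3/12) = 32.0251
Current forward F = (S − I)·e^(rT) = (396.98 − 32.0251)·e^(0.0648·8/12) = 364.9549 × 1.044147 = 381.0666
Value (long) = (F − K)·e^(−rT) = (381.0666 − 431.07) × 0.957720 = -47.8893
Value = -S$47.89

-S$47.89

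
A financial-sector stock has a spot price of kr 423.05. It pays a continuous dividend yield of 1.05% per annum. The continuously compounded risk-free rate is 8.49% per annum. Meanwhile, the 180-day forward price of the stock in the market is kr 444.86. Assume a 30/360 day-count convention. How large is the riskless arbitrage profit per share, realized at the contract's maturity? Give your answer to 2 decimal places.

kr 5.78 per share

Fair forward: F* = S·e^(carry·T), with carry = (r − q) = 0.0849 − 0.0105 = 0.0744
F* = 423.05 · e^(0.0744 × 180/360) = 423.05 · e^0.037200 = 423.05 × 1.037901 = kr 439.0840
Market kr 444.86 > fair kr 439.0840: forward overpriced → cash-and-carry (buy spot, short the forward).
At maturity, profit = |F_mkt − F*| = |444.86 − 439.0840| = kr 5.78 per share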